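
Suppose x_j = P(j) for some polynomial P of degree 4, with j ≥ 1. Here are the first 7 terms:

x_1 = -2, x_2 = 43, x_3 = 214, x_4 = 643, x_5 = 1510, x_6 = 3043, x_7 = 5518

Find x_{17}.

1st diffs: 45, 171, 429, 867, 1533, 2475.
2nd diffs: 126, 258, 438, 666, 942.
3rd diffs: 132, 180, 228, 276.
4th diffs: 48, 48, 48 (constant).
So x_j = 2j^4 + 2j^3 + j^2 - 2j - 5.
Evaluating at j = 17 gives x_{17} = 177118.

177118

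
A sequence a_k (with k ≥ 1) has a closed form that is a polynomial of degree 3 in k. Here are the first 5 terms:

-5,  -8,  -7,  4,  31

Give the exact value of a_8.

1st diffs: -3, 1, 11, 27.
2nd diffs: 4, 10, 16.
3rd diffs: 6, 6 (constant).
So a_k = k^3 - 4k^2 + 2k - 4.
Evaluating at k = 8 gives a_8 = 268.

268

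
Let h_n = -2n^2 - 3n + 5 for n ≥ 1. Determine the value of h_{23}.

-1122

h_{23} = -2·23^2 - 3·23 + 5 = -1122.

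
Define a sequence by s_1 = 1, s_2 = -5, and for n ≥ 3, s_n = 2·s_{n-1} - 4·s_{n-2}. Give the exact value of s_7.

64

Compute successive terms:
s_3 = -14;  s_4 = -8;  s_5 = 40;  s_6 = 112;  s_7 = 64.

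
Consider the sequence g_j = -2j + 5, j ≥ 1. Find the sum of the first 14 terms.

Over j = 1..14: Σj = 105.
Total = (-2)·105 + (5)·14 = -140.

-140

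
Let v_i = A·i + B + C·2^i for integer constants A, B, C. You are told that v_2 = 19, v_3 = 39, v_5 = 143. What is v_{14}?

Plug in i = 2, 3, 5: 2A + B + 4C = 19; 3A + B + 8C = 39; 5A + B + 32C = 143.
Subtracting the first from the second: A + 4C = 20.
Subtracting the second from the third: 2A + 24C = 104.
Solving: C = 4, A = 4, then B = -5.
Therefore v_{14} = 56 + (-5) + 4·16384 = 65587.

65587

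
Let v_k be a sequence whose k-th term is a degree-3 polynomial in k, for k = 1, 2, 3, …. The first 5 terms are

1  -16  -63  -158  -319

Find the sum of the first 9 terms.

-5391

1st diffs: -17, -47, -95, -161.
2nd diffs: -30, -48, -66.
3rd diffs: -18, -18 (constant).
Newton forward-difference form: v_k = 1 + (-17)·C(k-1,1) + (-30)·C(k-1,2) + (-18)·C(k-1,3).
Continuing: -564, -911, -1378, -1983.
Summing k = 1..9 (9 terms) gives -5391.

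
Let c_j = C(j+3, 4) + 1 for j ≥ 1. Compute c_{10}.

716

C(13, 4) = 715, so c_{10} = 716.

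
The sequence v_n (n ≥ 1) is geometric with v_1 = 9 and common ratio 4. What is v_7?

36864

v_n = 9·4^(n-1).
v_7 = 9·4^6 = 36864.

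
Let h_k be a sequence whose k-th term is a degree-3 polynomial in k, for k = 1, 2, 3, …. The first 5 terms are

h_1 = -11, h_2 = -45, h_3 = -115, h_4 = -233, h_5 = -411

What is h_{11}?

1st diffs: -34, -70, -118, -178.
2nd diffs: -36, -48, -60.
3rd diffs: -12, -12 (constant).
Newton forward-difference form: h_k = -11 + (-34)·C(k-1,1) + (-36)·C(k-1,2) + (-12)·C(k-1,3).
At k = 11: k-1 = 10, so h_{11} = -11 - 340 - 1620 - 1440 = -3411.

-3411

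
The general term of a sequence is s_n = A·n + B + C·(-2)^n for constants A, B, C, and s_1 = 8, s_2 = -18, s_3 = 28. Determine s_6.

-266

Write the equations: A + B - 2C = 8; 2A + B + 4C = -18; 3A + B - 8C = 28.
Subtracting the first from the second: A + 6C = -26.
Subtracting the second from the third: A - 12C = 46.
Solving: C = -4, A = -2, then B = 2.
So s_n = -2·n + 2 + (-4)·(-2)^n; at n=6 this is -266.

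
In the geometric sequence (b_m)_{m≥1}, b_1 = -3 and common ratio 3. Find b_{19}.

-1162261467

b_m = (-3)·3^(m-1).
b_{19} = (-3)·3^18 = -1162261467.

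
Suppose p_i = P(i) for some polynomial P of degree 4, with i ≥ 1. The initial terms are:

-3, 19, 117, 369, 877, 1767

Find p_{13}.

1st diffs: 22, 98, 252, 508, 890.
2nd diffs: 76, 154, 256, 382.
3rd diffs: 78, 102, 126.
4th diffs: 24, 24 (constant).
Newton forward-difference form: p_i = -3 + 22·C(i-1,1) + 76·C(i-1,2) + 78·C(i-1,3) + 24·C(i-1,4).
At i = 13: i-1 = 12, so p_{13} = -3 + 264 + 5016 + 17160 + 11880 = 34317.

34317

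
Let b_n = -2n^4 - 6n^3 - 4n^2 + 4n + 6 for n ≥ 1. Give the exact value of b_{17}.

-197602

b_{17} = -2·17^4 - 6·17^3 - 4·17^2 + 4·17 + 6 = -197602.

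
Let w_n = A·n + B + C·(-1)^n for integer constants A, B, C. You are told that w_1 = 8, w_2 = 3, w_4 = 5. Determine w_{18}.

19

At n = 1, 2, 4: A + B - C = 8; 2A + B + C = 3; 4A + B + C = 5.
Subtracting the first from the second: A + 2C = -5.
Subtracting the second from the third: 2A = 2.
Solving: C = -3, A = 1, then B = 4.
Therefore w_{18} = 18 + 4 + (-3)·1 = 19.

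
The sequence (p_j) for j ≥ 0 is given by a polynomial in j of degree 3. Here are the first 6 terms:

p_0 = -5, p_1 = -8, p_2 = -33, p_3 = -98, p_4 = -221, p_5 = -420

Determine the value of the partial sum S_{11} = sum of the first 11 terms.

1st diffs: -3, -25, -65, -123, -199.
2nd diffs: -22, -40, -58, -76.
3rd diffs: -18, -18, -18 (constant).
Newton forward-difference form: p_j = -5 + (-3)·C(j,1) + (-22)·C(j,2) + (-18)·C(j,3).
Continuing: …, -713, -1118, -1653, -2336, …, p_{10} = -3185.
Summing j = 0..10 (11 terms) gives -9790.

-9790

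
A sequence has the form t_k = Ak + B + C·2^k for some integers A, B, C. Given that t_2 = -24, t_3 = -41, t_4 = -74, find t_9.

-2063

At k = 2, 3, 4: 2A + B + 4C = -24; 3A + B + 8C = -41; 4A + B + 16C = -74.
Subtracting the first from the second: A + 4C = -17.
Subtracting the second from the third: A + 8C = -33.
Solving: C = -4, A = -1, then B = -6.
So t_k = -1·k + (-6) + (-4)·2^k; at k=9 this is -2063.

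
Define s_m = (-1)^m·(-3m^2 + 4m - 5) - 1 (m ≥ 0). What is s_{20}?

-1126

(-1)^20 = 1; -3m^2 + 4m - 5 at m=20 is -1125; so s_{20} = -1126.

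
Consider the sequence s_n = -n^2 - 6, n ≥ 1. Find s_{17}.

-295

s_{17} = -1·17^2 - 6 = -295.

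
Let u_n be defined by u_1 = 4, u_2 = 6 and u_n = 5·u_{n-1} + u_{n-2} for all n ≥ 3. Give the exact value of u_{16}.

Iterate the recurrence:
u_3 = 34; u_4 = 176; u_5 = 914; …; u_{13} = 483071684; u_{14} = 2508389526; u_{15} = 13025019314; u_{16} = 67633486096.

67633486096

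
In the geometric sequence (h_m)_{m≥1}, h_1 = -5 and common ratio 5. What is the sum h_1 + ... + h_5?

h_m = (-5)·5^(m-1).
S = (-5)·(5^5 - 1)/(5 - 1) = (-5)·(3125 - 1)/(4) = -3905.

-3905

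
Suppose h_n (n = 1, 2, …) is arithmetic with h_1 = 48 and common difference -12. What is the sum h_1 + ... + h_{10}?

-60

h_n = 48 + (n - 1)·(-12).
h_{10} = -60; S = 10·(48 + (-60))/2 = -60.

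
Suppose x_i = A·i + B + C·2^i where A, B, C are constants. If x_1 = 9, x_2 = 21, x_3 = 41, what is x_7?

537

Write the equations: A + B + 2C = 9; 2A + B + 4C = 21; 3A + B + 8C = 41.
Subtracting the first from the second: A + 2C = 12.
Subtracting the second from the third: A + 4C = 20.
Solving: C = 4, A = 4, then B = -3.
So x_i = 4·i + (-3) + 4·2^i; at i=7 this is 537.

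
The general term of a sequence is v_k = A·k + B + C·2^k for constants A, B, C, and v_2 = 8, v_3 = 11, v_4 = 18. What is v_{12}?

At k = 2, 3, 4: 2A + B + 4C = 8; 3A + B + 8C = 11; 4A + B + 16C = 18.
Subtracting the first from the second: A + 4C = 3.
Subtracting the second from the third: A + 8C = 7.
Solving: C = 1, A = -1, then B = 6.
So v_k = -1·k + 6 + 1·2^k; at k=12 this is 4090.

4090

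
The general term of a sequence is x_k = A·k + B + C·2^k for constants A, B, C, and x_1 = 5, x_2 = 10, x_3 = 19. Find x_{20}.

Write the equations: A + B + 2C = 5; 2A + B + 4C = 10; 3A + B + 8C = 19.
Subtracting the first from the second: A + 2C = 5.
Subtracting the second from the third: A + 4C = 9.
Solving: C = 2, A = 1, then B = 0.
So x_k = 1·k + 0 + 2·2^k; at k=20 this is 2097172.

2097172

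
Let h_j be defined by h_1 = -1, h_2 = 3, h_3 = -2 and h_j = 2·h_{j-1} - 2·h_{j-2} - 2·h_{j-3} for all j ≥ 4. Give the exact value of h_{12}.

-1360

h_4 = -8  h_5 = -18  h_6 = -16  h_7 = 20  h_8 = 108  h_9 = 208  h_{10} = 160  h_{11} = -312  h_{12} = -1360.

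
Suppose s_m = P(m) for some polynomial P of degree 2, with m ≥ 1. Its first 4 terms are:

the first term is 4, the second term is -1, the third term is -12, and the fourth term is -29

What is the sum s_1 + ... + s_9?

1st diffs: -5, -11, -17.
2nd diffs: -6, -6 (constant).
So s_m = -3m^2 + 4m + 3.
Continuing: …, -52, -81, -116, -157, …, s_9 = -204.
Summing m = 1..9 (9 terms) gives -648.

-648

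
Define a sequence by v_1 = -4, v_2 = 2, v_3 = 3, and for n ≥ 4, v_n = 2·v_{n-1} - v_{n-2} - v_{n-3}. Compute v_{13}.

Applying the relation repeatedly:
v_4 = 8;  v_5 = 11;  v_6 = 11;  v_7 = 3;  v_8 = -16;  v_9 = -46;  v_{10} = -79;  v_{11} = -96;  v_{12} = -67;  v_{13} = 41.

41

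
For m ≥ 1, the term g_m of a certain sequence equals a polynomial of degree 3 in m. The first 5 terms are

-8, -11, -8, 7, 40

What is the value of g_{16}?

3307

1st diffs: -3, 3, 15, 33.
2nd diffs: 6, 12, 18.
3rd diffs: 6, 6 (constant).
So g_m = m^3 - 3m^2 - m - 5.
Evaluating at m = 16 gives g_{16} = 3307.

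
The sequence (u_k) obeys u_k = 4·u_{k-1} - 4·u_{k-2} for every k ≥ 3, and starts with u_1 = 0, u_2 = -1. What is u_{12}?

-11264

Compute successive terms:
u_3 = -4  u_4 = -12  u_5 = -32  u_6 = -80  u_7 = -192  u_8 = -448  u_9 = -1024  u_{10} = -2304  u_{11} = -5120  u_{12} = -11264.
(Characteristic roots are 2 and 2.)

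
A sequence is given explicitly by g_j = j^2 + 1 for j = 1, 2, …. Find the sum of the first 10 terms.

Over j = 1..10: Σj = 55, Σj² = 385.
Total = (1)·385 + (1)·10 = 395.

395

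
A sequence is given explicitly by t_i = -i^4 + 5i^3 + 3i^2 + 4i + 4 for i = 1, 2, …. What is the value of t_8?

t_8 = -1·8^4 + 5·8^3 + 3·8^2 + 4·8 + 4 = -1308.

-1308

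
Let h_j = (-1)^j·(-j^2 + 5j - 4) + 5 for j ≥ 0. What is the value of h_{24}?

(-1)^24 = 1; -j^2 + 5j - 4 at j=24 is -460; so h_{24} = -455.

-455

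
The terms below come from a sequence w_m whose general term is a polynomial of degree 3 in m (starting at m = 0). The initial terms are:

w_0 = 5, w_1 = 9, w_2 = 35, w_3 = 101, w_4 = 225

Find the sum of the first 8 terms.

2644

1st diffs: 4, 26, 66, 124.
2nd diffs: 22, 40, 58.
3rd diffs: 18, 18 (constant).
So w_m = 3m^3 + 2m^2 - m + 5.
Continuing: 425, 719, 1125.
Summing m = 0..7 (8 terms) gives 2644.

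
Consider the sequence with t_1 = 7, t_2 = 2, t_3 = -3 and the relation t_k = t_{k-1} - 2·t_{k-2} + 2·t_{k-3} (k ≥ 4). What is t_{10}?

t_4 = 7  t_5 = 17  t_6 = -3  t_7 = -23  t_8 = 17  t_9 = 57  t_{10} = -23.

-23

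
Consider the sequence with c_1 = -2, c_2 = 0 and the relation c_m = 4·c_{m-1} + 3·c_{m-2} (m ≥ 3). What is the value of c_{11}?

Applying the relation repeatedly:
c_3 = -6; c_4 = -24; c_5 = -114; c_6 = -528; c_7 = -2454; c_8 = -11400; c_9 = -52962; c_{10} = -246048; c_{11} = -1143078.

-1143078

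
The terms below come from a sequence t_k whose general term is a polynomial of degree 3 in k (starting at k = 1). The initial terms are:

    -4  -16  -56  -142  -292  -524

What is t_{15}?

-9272

1st diffs: -12, -40, -86, -150, -232.
2nd diffs: -28, -46, -64, -82.
3rd diffs: -18, -18, -18 (constant).
Newton forward-difference form: t_k = -4 + (-12)·C(k-1,1) + (-28)·C(k-1,2) + (-18)·C(k-1,3).
At k = 15: k-1 = 14, so t_{15} = -4 - 168 - 2548 - 6552 = -9272.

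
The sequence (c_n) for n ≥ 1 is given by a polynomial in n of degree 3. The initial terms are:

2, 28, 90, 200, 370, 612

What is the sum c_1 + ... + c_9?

5490

1st diffs: 26, 62, 110, 170, 242.
2nd diffs: 36, 48, 60, 72.
3rd diffs: 12, 12, 12 (constant).
Newton forward-difference form: c_n = 2 + 26·C(n-1,1) + 36·C(n-1,2) + 12·C(n-1,3).
Continuing: 938, 1360, 1890.
Summing n = 1..9 (9 terms) gives 5490.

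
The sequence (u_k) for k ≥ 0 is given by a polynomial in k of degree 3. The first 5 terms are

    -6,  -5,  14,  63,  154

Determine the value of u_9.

1659

1st diffs: 1, 19, 49, 91.
2nd diffs: 18, 30, 42.
3rd diffs: 12, 12 (constant).
So u_k = 2k^3 + 3k^2 - 4k - 6.
Evaluating at k = 9 gives u_9 = 1659.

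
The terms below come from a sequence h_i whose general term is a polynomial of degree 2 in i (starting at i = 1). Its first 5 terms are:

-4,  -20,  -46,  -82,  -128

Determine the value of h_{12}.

1st diffs: -16, -26, -36, -46.
2nd diffs: -10, -10, -10 (constant).
So h_i = -5i^2 - i + 2.
Evaluating at i = 12 gives h_{12} = -730.

-730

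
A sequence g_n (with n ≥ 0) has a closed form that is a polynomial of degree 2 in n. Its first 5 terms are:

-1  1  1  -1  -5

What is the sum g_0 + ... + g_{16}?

-1105

1st diffs: 2, 0, -2, -4.
2nd diffs: -2, -2, -2 (constant).
Newton forward-difference form: g_n = -1 + 2·C(n,1) + (-2)·C(n,2).
Continuing: …, -11, -19, -29, -41, …, g_{16} = -209.
Summing n = 0..16 (17 terms) gives -1105.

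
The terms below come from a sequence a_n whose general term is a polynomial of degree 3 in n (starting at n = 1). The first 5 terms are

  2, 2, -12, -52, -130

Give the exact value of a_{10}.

-1510

1st diffs: 0, -14, -40, -78.
2nd diffs: -14, -26, -38.
3rd diffs: -12, -12 (constant).
So a_n = -2n^3 + 5n^2 - n.
Evaluating at n = 10 gives a_{10} = -1510.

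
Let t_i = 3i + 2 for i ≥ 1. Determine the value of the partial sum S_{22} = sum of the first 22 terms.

803

Over i = 1..22: Σi = 253.
Total = (3)·253 + (2)·22 = 803.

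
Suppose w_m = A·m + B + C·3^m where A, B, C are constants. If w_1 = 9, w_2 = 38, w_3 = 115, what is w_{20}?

The three given values yield: A + B + 3C = 9; 2A + B + 9C = 38; 3A + B + 27C = 115.
Subtracting the first from the second: A + 6C = 29.
Subtracting the second from the third: A + 18C = 77.
Solving: C = 4, A = 5, then B = -8.
Therefore w_{20} = 100 + (-8) + 4·3486784401 = 13947137696.

13947137696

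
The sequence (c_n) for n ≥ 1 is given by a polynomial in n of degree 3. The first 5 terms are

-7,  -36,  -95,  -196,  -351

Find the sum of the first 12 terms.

-14538

1st diffs: -29, -59, -101, -155.
2nd diffs: -30, -42, -54.
3rd diffs: -12, -12 (constant).
So c_n = -2n^3 - 3n^2 - 6n + 4.
Continuing: …, -572, -871, -1260, -1751, …, c_{12} = -3956.
Summing n = 1..12 (12 terms) gives -14538.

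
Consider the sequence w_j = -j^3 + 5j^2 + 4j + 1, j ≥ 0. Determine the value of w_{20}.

-5919

w_{20} = -1·20^3 + 5·20^2 + 4·20 + 1 = -5919.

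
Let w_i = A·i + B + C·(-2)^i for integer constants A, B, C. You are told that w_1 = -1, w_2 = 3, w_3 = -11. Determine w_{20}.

1048539

At i = 1, 2, 3: A + B - 2C = -1; 2A + B + 4C = 3; 3A + B - 8C = -11.
Subtracting the first from the second: A + 6C = 4.
Subtracting the second from the third: A - 12C = -14.
Solving: C = 1, A = -2, then B = 3.
Hence w_{20} = -2·20 + 3 + 1·1048576 = 1048539.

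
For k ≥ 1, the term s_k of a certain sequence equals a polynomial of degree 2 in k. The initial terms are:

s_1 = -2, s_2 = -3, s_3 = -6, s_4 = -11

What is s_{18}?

1st diffs: -1, -3, -5.
2nd diffs: -2, -2 (constant).
Newton forward-difference form: s_k = -2 + (-1)·C(k-1,1) + (-2)·C(k-1,2).
At k = 18: k-1 = 17, so s_{18} = -2 - 17 - 272 = -291.

-291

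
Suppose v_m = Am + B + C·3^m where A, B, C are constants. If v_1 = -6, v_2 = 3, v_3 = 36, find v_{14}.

9565887

At m = 1, 2, 3: A + B + 3C = -6; 2A + B + 9C = 3; 3A + B + 27C = 36.
Subtracting the first from the second: A + 6C = 9.
Subtracting the second from the third: A + 18C = 33.
Solving: C = 2, A = -3, then B = -9.
Hence v_{14} = -3·14 + (-9) + 2·4782969 = 9565887.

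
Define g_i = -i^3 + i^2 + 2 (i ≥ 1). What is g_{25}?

g_{25} = -1·25^3 + 1·25^2 + 2 = -14998.

-14998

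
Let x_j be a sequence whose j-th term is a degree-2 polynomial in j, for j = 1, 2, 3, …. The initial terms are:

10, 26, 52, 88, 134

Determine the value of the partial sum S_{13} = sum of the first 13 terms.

1st diffs: 16, 26, 36, 46.
2nd diffs: 10, 10, 10 (constant).
Newton forward-difference form: x_j = 10 + 16·C(j-1,1) + 10·C(j-1,2).
Continuing: …, 190, 256, 332, 418, …, x_{13} = 862.
Summing j = 1..13 (13 terms) gives 4238.

4238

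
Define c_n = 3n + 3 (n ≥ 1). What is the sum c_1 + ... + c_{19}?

627

Over n = 1..19: Σn = 190.
Total = (3)·190 + (3)·19 = 627.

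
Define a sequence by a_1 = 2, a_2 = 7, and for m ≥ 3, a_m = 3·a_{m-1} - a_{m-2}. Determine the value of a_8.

a_3 = 19  a_4 = 50  a_5 = 131  a_6 = 343  a_7 = 898  a_8 = 2351.

2351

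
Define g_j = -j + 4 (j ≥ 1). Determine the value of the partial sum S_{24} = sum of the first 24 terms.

-204

Over j = 1..24: Σj = 300.
Total = (-1)·300 + (4)·24 = -204.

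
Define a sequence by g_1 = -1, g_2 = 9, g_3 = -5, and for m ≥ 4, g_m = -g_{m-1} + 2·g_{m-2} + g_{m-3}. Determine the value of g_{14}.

g_4 = 22  g_5 = -23  g_6 = 62  …  g_{11} = -992  g_{12} = 1865  g_{13} = -3264  g_{14} = 6002.

6002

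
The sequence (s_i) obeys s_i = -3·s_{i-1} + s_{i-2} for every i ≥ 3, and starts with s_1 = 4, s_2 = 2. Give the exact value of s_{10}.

Applying the relation repeatedly:
s_3 = -2, s_4 = 8, s_5 = -26, s_6 = 86, s_7 = -284, s_8 = 938, s_9 = -3098, s_{10} = 10232.

10232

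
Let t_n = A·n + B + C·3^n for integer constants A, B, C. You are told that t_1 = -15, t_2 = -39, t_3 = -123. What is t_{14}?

The three given values yield: A + B + 3C = -15; 2A + B + 9C = -39; 3A + B + 27C = -123.
Subtracting the first from the second: A + 6C = -24.
Subtracting the second from the third: A + 18C = -84.
Solving: C = -5, A = 6, then B = -6.
Hence t_{14} = 6·14 + (-6) + (-5)·4782969 = -23914767.

-23914767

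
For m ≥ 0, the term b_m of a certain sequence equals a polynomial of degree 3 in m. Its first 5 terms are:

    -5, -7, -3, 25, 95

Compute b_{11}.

1st diffs: -2, 4, 28, 70.
2nd diffs: 6, 24, 42.
3rd diffs: 18, 18 (constant).
Newton forward-difference form: b_m = -5 + (-2)·C(m,1) + 6·C(m,2) + 18·C(m,3).
At m = 11: m = 11, so b_{11} = -5 - 22 + 330 + 2970 = 3273.

3273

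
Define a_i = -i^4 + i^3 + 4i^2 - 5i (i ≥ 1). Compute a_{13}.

-25753

a_{13} = -1·13^4 + 1·13^3 + 4·13^2 - 5·13 = -25753.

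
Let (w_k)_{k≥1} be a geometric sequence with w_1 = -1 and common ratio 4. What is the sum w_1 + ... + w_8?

-21845

w_k = (-1)·4^(k-1).
S = (-1)·(4^8 - 1)/(4 - 1) = (-1)·(65536 - 1)/(3) = -21845.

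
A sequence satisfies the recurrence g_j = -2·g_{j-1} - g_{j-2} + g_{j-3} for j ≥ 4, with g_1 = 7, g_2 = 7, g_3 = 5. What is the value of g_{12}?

242

Applying the relation repeatedly:
g_4 = -10, g_5 = 22, g_6 = -29, g_7 = 26, g_8 = -1, g_9 = -53, g_{10} = 133, g_{11} = -214, g_{12} = 242.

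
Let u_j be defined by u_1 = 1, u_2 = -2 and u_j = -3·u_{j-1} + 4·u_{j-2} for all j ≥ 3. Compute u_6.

Step forward from the initial values:
u_3 = 10, u_4 = -38, u_5 = 154, u_6 = -614.
(Characteristic roots are 1 and -4.)

-614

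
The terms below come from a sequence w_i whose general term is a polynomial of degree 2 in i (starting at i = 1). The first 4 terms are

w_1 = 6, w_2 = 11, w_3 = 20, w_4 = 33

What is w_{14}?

383

1st diffs: 5, 9, 13.
2nd diffs: 4, 4 (constant).
So w_i = 2i^2 - i + 5.
Evaluating at i = 14 gives w_{14} = 383.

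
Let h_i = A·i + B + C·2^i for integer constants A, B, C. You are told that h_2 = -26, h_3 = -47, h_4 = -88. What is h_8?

-1292

Write the equations: 2A + B + 4C = -26; 3A + B + 8C = -47; 4A + B + 16C = -88.
Subtracting the first from the second: A + 4C = -21.
Subtracting the second from the third: A + 8C = -41.
Solving: C = -5, A = -1, then B = -4.
Hence h_8 = -1·8 + (-4) + (-5)·256 = -1292.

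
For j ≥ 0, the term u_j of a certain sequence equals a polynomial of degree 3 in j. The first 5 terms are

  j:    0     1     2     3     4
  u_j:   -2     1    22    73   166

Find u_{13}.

4873

1st diffs: 3, 21, 51, 93.
2nd diffs: 18, 30, 42.
3rd diffs: 12, 12 (constant).
Newton forward-difference form: u_j = -2 + 3·C(j,1) + 18·C(j,2) + 12·C(j,3).
At j = 13: j = 13, so u_{13} = -2 + 39 + 1404 + 3432 = 4873.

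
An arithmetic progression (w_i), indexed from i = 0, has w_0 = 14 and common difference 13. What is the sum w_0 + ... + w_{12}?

1196

w_i = 14 + (i - 0)·13.
w_{12} = 170; S = 13·(14 + 170)/2 = 1196.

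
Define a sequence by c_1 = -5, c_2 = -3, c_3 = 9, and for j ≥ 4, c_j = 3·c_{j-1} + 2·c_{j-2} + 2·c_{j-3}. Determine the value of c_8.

Applying the relation repeatedly:
c_4 = 11, c_5 = 45, c_6 = 175, c_7 = 637, c_8 = 2351.

2351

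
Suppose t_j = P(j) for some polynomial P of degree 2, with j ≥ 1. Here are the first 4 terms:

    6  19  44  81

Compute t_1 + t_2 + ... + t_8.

1084

1st diffs: 13, 25, 37.
2nd diffs: 12, 12 (constant).
Newton forward-difference form: t_j = 6 + 13·C(j-1,1) + 12·C(j-1,2).
Continuing: 130, 191, 264, 349.
Summing j = 1..8 (8 terms) gives 1084.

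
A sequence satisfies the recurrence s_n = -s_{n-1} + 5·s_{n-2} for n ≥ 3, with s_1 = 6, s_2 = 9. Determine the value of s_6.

39

Iterate the recurrence:
s_3 = 21  s_4 = 24  s_5 = 81  s_6 = 39.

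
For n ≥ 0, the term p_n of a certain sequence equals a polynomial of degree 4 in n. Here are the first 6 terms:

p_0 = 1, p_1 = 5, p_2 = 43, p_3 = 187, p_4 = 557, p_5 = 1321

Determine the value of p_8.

8377

1st diffs: 4, 38, 144, 370, 764.
2nd diffs: 34, 106, 226, 394.
3rd diffs: 72, 120, 168.
4th diffs: 48, 48 (constant).
So p_n = 2n^4 + 3n^2 - n + 1.
Evaluating at n = 8 gives p_8 = 8377.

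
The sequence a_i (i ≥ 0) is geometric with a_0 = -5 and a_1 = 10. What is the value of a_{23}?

41943040

Common ratio r = -2.
a_i = (-5)·(-2)^(i-0).
a_{23} = (-5)·(-2)^23 = 41943040.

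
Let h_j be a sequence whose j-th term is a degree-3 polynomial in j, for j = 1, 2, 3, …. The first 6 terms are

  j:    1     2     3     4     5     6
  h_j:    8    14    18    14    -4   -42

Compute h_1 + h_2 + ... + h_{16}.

1st diffs: 6, 4, -4, -18, -38.
2nd diffs: -2, -8, -14, -20.
3rd diffs: -6, -6, -6 (constant).
Newton forward-difference form: h_j = 8 + 6·C(j-1,1) + (-2)·C(j-1,2) + (-6)·C(j-1,3).
Continuing: …, -106, -202, -336, -514, …, h_{16} = -2842.
Summing j = 1..16 (16 terms) gives -11192.

-11192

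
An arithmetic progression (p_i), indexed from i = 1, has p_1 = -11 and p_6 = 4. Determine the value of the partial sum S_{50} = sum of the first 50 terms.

Common difference d = (4 - (-11)) / (6 - 1) = 3.
p_i = -11 + (i - 1)·3.
p_{50} = 136; S = 50·(-11 + 136)/2 = 3125.

3125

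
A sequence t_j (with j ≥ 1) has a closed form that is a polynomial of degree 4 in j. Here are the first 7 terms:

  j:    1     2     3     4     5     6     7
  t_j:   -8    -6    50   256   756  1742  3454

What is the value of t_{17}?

147624

1st diffs: 2, 56, 206, 500, 986, 1712.
2nd diffs: 54, 150, 294, 486, 726.
3rd diffs: 96, 144, 192, 240.
4th diffs: 48, 48, 48 (constant).
Newton forward-difference form: t_j = -8 + 2·C(j-1,1) + 54·C(j-1,2) + 96·C(j-1,3) + 48·C(j-1,4).
At j = 17: j-1 = 16, so t_{17} = -8 + 32 + 6480 + 53760 + 87360 = 147624.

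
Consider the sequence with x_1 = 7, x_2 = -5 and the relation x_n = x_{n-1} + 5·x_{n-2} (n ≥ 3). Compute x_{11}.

Compute successive terms:
x_3 = 30  x_4 = 5  x_5 = 155  x_6 = 180  x_7 = 955  x_8 = 1855  x_9 = 6630  x_{10} = 15905  x_{11} = 49055.

49055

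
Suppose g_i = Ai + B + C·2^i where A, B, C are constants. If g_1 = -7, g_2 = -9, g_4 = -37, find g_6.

-173

The three given values yield: A + B + 2C = -7; 2A + B + 4C = -9; 4A + B + 16C = -37.
Subtracting the first from the second: A + 2C = -2.
Subtracting the second from the third: 2A + 12C = -28.
Solving: C = -3, A = 4, then B = -5.
So g_i = 4·i + (-5) + (-3)·2^i; at i=6 this is -173.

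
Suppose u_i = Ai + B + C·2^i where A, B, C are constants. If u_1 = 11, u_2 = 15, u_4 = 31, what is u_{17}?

At i = 1, 2, 4: A + B + 2C = 11; 2A + B + 4C = 15; 4A + B + 16C = 31.
Subtracting the first from the second: A + 2C = 4.
Subtracting the second from the third: 2A + 12C = 16.
Solving: C = 1, A = 2, then B = 7.
Hence u_{17} = 2·17 + 7 + 1·131072 = 131113.

131113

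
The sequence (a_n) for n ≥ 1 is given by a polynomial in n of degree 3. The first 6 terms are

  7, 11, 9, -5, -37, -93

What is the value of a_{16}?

1st diffs: 4, -2, -14, -32, -56.
2nd diffs: -6, -12, -18, -24.
3rd diffs: -6, -6, -6 (constant).
Newton forward-difference form: a_n = 7 + 4·C(n-1,1) + (-6)·C(n-1,2) + (-6)·C(n-1,3).
At n = 16: n-1 = 15, so a_{16} = 7 + 60 - 630 - 2730 = -3293.

-3293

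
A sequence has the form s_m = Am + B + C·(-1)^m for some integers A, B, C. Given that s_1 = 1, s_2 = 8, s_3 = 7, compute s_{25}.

73

Plug in m = 1, 2, 3: A + B - C = 1; 2A + B + C = 8; 3A + B - C = 7.
Subtracting the first from the second: A + 2C = 7.
Subtracting the second from the third: A - 2C = -1.
Solving: C = 2, A = 3, then B = 0.
Hence s_{25} = 3·25 + 0 + 2·(-1) = 73.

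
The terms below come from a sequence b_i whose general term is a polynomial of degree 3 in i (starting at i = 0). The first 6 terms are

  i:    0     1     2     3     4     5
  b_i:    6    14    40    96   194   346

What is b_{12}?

3930

1st diffs: 8, 26, 56, 98, 152.
2nd diffs: 18, 30, 42, 54.
3rd diffs: 12, 12, 12 (constant).
Newton forward-difference form: b_i = 6 + 8·C(i,1) + 18·C(i,2) + 12·C(i,3).
At i = 12: i = 12, so b_{12} = 6 + 96 + 1188 + 2640 = 3930.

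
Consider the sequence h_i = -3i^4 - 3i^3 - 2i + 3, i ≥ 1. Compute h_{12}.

-67413

h_{12} = -3·12^4 - 3·12^3 - 2·12 + 3 = -67413.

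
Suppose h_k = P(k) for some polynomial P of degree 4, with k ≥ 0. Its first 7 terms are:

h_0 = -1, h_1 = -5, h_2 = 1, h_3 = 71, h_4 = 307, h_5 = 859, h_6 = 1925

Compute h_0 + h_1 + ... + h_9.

24446

1st diffs: -4, 6, 70, 236, 552, 1066.
2nd diffs: 10, 64, 166, 316, 514.
3rd diffs: 54, 102, 150, 198.
4th diffs: 48, 48, 48 (constant).
Newton forward-difference form: h_k = -1 + (-4)·C(k,1) + 10·C(k,2) + 54·C(k,3) + 48·C(k,4).
Continuing: 3751, 6631, 10907.
Summing k = 0..9 (10 terms) gives 24446.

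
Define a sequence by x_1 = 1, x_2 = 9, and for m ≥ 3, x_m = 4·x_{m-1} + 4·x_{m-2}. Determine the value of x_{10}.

2478336

Applying the relation repeatedly:
x_3 = 40, x_4 = 196, x_5 = 944, x_6 = 4560, x_7 = 22016, x_8 = 106304, x_9 = 513280, x_{10} = 2478336.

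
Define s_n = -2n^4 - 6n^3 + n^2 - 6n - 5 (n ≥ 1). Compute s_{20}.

s_{20} = -2·20^4 - 6·20^3 + 1·20^2 - 6·20 - 5 = -367725.

-367725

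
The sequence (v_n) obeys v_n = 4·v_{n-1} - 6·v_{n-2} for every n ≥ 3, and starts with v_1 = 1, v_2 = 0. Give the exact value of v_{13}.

Applying the relation repeatedly:
v_3 = -6, v_4 = -24, v_5 = -60, …, v_{10} = 5376, v_{11} = 9120, v_{12} = 4224, v_{13} = -37824.

-37824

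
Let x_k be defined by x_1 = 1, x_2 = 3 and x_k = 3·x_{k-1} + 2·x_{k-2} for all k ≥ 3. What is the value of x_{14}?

Compute successive terms:
x_3 = 11;  x_4 = 39;  x_5 = 139;  …;  x_{11} = 283667;  x_{12} = 1010295;  x_{13} = 3598219;  x_{14} = 12815247.

12815247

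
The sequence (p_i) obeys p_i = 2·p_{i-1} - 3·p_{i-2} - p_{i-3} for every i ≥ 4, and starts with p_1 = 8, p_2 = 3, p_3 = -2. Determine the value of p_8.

Iterate the recurrence:
p_4 = -21;  p_5 = -39;  p_6 = -13;  p_7 = 112;  p_8 = 302.

302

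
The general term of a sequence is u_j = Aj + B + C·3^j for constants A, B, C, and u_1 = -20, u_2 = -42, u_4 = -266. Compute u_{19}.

Write the equations: A + B + 3C = -20; 2A + B + 9C = -42; 4A + B + 81C = -266.
Subtracting the first from the second: A + 6C = -22.
Subtracting the second from the third: 2A + 72C = -224.
Solving: C = -3, A = -4, then B = -7.
So u_j = -4·j + (-7) + (-3)·3^j; at j=19 this is -3486784484.

-3486784484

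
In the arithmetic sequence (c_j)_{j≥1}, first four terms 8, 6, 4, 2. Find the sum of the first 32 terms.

-736

Common difference d = -2.
c_j = 8 + (j - 1)·(-2).
c_{32} = -54; S = 32·(8 + (-54))/2 = -736.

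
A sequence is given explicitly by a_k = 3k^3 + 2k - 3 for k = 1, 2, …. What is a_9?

2202

a_9 = 3·9^3 + 2·9 - 3 = 2202.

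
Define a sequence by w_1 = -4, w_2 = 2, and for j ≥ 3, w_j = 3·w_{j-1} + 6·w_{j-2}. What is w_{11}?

Iterate the recurrence:
w_3 = -18;  w_4 = -42;  w_5 = -234;  w_6 = -954;  w_7 = -4266;  w_8 = -18522;  w_9 = -81162;  w_{10} = -354618;  w_{11} = -1550826.

-1550826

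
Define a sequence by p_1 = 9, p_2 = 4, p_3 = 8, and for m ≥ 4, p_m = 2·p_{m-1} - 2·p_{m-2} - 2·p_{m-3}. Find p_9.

p_4 = -10;  p_5 = -44;  p_6 = -84;  p_7 = -60;  p_8 = 136;  p_9 = 560.

560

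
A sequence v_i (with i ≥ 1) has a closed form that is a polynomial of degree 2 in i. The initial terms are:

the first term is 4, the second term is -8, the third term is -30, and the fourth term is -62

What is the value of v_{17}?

1st diffs: -12, -22, -32.
2nd diffs: -10, -10 (constant).
So v_i = -5i^2 + 3i + 6.
Evaluating at i = 17 gives v_{17} = -1388.

-1388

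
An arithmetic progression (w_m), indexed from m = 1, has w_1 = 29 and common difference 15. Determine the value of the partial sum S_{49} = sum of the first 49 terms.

19061

w_m = 29 + (m - 1)·15.
w_{49} = 749; S = 49·(29 + 749)/2 = 19061.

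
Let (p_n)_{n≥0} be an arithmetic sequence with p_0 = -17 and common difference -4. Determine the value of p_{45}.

p_n = -17 + (n - 0)·(-4).
p_{45} = -17 + 45·(-4) = -197.

-197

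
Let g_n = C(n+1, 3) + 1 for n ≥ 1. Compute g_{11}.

221

C(12, 3) = 220, so g_{11} = 221.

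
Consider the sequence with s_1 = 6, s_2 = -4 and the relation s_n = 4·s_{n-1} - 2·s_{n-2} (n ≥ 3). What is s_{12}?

-1952384

Step forward from the initial values:
s_3 = -28; s_4 = -104; s_5 = -360; s_6 = -1232; s_7 = -4208; s_8 = -14368; s_9 = -49056; s_{10} = -167488; s_{11} = -571840; s_{12} = -1952384.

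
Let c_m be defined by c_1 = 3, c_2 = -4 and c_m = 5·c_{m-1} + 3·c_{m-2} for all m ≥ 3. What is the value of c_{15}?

-10054760699

c_3 = -11, c_4 = -67, c_5 = -368, …, c_{12} = -59090497, c_{13} = -327442973, c_{14} = -1814486356, c_{15} = -10054760699.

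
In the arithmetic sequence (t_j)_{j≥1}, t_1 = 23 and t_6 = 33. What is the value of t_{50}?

121

Common difference d = (33 - 23) / (6 - 1) = 2.
t_j = 23 + (j - 1)·2.
t_{50} = 23 + 49·2 = 121.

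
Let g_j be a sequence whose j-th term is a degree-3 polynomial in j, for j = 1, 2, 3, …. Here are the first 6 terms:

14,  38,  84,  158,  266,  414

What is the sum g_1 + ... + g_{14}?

16394

1st diffs: 24, 46, 74, 108, 148.
2nd diffs: 22, 28, 34, 40.
3rd diffs: 6, 6, 6 (constant).
Newton forward-difference form: g_j = 14 + 24·C(j-1,1) + 22·C(j-1,2) + 6·C(j-1,3).
Continuing: …, 608, 854, 1158, 1526, …, g_{14} = 3758.
Summing j = 1..14 (14 terms) gives 16394.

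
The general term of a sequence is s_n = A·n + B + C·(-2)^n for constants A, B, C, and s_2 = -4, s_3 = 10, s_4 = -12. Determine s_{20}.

-1048540

Write the equations: 2A + B + 4C = -4; 3A + B - 8C = 10; 4A + B + 16C = -12.
Subtracting the first from the second: A - 12C = 14.
Subtracting the second from the third: A + 24C = -22.
Solving: C = -1, A = 2, then B = -4.
Hence s_{20} = 2·20 + (-4) + (-1)·1048576 = -1048540.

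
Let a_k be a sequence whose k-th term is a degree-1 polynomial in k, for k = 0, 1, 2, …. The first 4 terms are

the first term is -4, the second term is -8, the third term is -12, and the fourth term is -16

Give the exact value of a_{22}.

-92

1st diffs: -4, -4, -4 (constant).
So a_k = -4k - 4.
Evaluating at k = 22 gives a_{22} = -92.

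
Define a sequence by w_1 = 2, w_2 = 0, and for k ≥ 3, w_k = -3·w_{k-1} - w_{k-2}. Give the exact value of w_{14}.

Iterate the recurrence:
w_3 = -2  w_4 = 6  w_5 = -16  …  w_{11} = -5168  w_{12} = 13530  w_{13} = -35422  w_{14} = 92736.

92736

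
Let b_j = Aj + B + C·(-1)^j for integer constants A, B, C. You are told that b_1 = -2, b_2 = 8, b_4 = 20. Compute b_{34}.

At j = 1, 2, 4: A + B - C = -2; 2A + B + C = 8; 4A + B + C = 20.
Subtracting the first from the second: A + 2C = 10.
Subtracting the second from the third: 2A = 12.
Solving: C = 2, A = 6, then B = -6.
So b_j = 6·j + (-6) + 2·(-1)^j; at j=34 this is 200.

200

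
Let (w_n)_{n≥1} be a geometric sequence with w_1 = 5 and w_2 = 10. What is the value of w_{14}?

Common ratio r = 2.
w_n = 5·2^(n-1).
w_{14} = 5·2^13 = 40960.

40960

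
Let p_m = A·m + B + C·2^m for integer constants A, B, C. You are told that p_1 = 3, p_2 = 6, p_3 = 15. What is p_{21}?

6291393

Write the equations: A + B + 2C = 3; 2A + B + 4C = 6; 3A + B + 8C = 15.
Subtracting the first from the second: A + 2C = 3.
Subtracting the second from the third: A + 4C = 9.
Solving: C = 3, A = -3, then B = 0.
Hence p_{21} = -3·21 + 0 + 3·2097152 = 6291393.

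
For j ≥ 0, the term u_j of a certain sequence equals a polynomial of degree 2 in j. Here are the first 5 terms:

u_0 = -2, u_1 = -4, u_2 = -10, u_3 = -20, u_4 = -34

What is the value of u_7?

-100

1st diffs: -2, -6, -10, -14.
2nd diffs: -4, -4, -4 (constant).
Newton forward-difference form: u_j = -2 + (-2)·C(j,1) + (-4)·C(j,2).
At j = 7: j = 7, so u_7 = -2 - 14 - 84 = -100.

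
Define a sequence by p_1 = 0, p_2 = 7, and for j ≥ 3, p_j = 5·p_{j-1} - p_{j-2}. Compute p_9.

424235

Iterate the recurrence:
p_3 = 35; p_4 = 168; p_5 = 805; p_6 = 3857; p_7 = 18480; p_8 = 88543; p_9 = 424235.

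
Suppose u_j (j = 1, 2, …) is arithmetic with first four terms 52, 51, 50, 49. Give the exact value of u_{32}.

Common difference d = -1.
u_j = 52 + (j - 1)·(-1).
u_{32} = 52 + 31·(-1) = 21.

21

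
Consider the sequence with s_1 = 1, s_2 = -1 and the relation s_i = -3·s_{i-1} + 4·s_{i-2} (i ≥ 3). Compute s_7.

Compute successive terms:
s_3 = 7; s_4 = -25; s_5 = 103; s_6 = -409; s_7 = 1639.
(Characteristic roots are 1 and -4.)

1639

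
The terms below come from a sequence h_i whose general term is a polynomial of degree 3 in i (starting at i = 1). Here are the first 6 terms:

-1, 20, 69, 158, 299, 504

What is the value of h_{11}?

1st diffs: 21, 49, 89, 141, 205.
2nd diffs: 28, 40, 52, 64.
3rd diffs: 12, 12, 12 (constant).
Newton forward-difference form: h_i = -1 + 21·C(i-1,1) + 28·C(i-1,2) + 12·C(i-1,3).
At i = 11: i-1 = 10, so h_{11} = -1 + 210 + 1260 + 1440 = 2909.

2909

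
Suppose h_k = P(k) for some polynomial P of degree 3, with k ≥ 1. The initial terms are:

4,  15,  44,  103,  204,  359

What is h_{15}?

6164

1st diffs: 11, 29, 59, 101, 155.
2nd diffs: 18, 30, 42, 54.
3rd diffs: 12, 12, 12 (constant).
Newton forward-difference form: h_k = 4 + 11·C(k-1,1) + 18·C(k-1,2) + 12·C(k-1,3).
At k = 15: k-1 = 14, so h_{15} = 4 + 154 + 1638 + 4368 = 6164.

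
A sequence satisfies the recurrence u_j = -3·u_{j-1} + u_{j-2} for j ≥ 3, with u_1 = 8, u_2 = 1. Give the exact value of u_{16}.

Iterate the recurrence:
u_3 = 5;  u_4 = -14;  u_5 = 47;  …;  u_{13} = 664568;  u_{14} = -2194919;  u_{15} = 7249325;  u_{16} = -23942894.

-23942894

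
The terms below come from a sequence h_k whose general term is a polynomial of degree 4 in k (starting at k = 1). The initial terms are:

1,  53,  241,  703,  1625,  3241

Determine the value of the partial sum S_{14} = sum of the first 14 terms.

288484

1st diffs: 52, 188, 462, 922, 1616.
2nd diffs: 136, 274, 460, 694.
3rd diffs: 138, 186, 234.
4th diffs: 48, 48 (constant).
So h_k = 2k^4 + 3k^3 + k - 5.
Continuing: …, 5833, 9731, 15313, 23005, …, h_{14} = 85073.
Summing k = 1..14 (14 terms) gives 288484.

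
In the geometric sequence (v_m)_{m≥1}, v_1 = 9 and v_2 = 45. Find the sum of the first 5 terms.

Common ratio r = 5.
v_m = 9·5^(m-1).
S = 9·(5^5 - 1)/(5 - 1) = 9·(3125 - 1)/(4) = 7029.

7029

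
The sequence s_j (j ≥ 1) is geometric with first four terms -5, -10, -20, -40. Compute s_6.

-160

Common ratio r = 2.
s_j = (-5)·2^(j-1).
s_6 = (-5)·2^5 = -160.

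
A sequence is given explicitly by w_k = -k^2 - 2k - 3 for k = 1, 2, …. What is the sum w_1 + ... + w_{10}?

-525

Over k = 1..10: Σk = 55, Σk² = 385.
Total = (-1)·385 + (-2)·55 + (-3)·10 = -525.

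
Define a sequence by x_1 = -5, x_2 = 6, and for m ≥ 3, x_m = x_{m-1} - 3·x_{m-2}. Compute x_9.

-15

Iterate the recurrence:
x_3 = 21;  x_4 = 3;  x_5 = -60;  x_6 = -69;  x_7 = 111;  x_8 = 318;  x_9 = -15.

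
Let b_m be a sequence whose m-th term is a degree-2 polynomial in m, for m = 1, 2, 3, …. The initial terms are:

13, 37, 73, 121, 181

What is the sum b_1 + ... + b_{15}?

8175

1st diffs: 24, 36, 48, 60.
2nd diffs: 12, 12, 12 (constant).
So b_m = 6m^2 + 6m + 1.
Continuing: …, 253, 337, 433, 541, …, b_{15} = 1441.
Summing m = 1..15 (15 terms) gives 8175.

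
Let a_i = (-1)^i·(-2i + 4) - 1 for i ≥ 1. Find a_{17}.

29

(-1)^17 = -1; -2i + 4 at i=17 is -30; so a_{17} = 29.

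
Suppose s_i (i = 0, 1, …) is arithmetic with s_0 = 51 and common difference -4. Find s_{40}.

s_i = 51 + (i - 0)·(-4).
s_{40} = 51 + 40·(-4) = -109.

-109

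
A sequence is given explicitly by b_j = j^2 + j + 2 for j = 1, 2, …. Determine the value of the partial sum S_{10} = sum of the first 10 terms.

Over j = 1..10: Σj = 55, Σj² = 385.
Total = (1)·385 + (1)·55 + (2)·10 = 460.

460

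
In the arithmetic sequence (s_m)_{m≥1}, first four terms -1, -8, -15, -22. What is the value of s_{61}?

Common difference d = -7.
s_m = -1 + (m - 1)·(-7).
s_{61} = -1 + 60·(-7) = -421.

-421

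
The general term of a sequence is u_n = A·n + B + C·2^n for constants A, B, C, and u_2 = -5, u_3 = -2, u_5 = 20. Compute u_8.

241

The three given values yield: 2A + B + 4C = -5; 3A + B + 8C = -2; 5A + B + 32C = 20.
Subtracting the first from the second: A + 4C = 3.
Subtracting the second from the third: 2A + 24C = 22.
Solving: C = 1, A = -1, then B = -7.
Hence u_8 = -1·8 + (-7) + 1·256 = 241.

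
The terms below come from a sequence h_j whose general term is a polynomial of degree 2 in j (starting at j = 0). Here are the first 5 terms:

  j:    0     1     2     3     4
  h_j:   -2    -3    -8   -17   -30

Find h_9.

-155

1st diffs: -1, -5, -9, -13.
2nd diffs: -4, -4, -4 (constant).
Newton forward-difference form: h_j = -2 + (-1)·C(j,1) + (-4)·C(j,2).
At j = 9: j = 9, so h_9 = -2 - 9 - 144 = -155.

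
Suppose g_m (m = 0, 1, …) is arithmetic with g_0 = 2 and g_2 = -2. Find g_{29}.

-56

Common difference d = (-2 - 2) / (2 - 0) = -2.
g_m = 2 + (m - 0)·(-2).
g_{29} = 2 + 29·(-2) = -56.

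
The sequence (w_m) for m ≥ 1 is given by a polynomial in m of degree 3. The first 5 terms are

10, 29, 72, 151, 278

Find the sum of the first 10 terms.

1st diffs: 19, 43, 79, 127.
2nd diffs: 24, 36, 48.
3rd diffs: 12, 12 (constant).
So w_m = 2m^3 + 5m + 3.
Continuing: …, 465, 724, 1067, 1506, …, w_{10} = 2053.
Summing m = 1..10 (10 terms) gives 6355.

6355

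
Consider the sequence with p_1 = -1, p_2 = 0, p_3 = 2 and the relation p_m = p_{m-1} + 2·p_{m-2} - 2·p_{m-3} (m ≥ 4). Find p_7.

Compute successive terms:
p_4 = 4;  p_5 = 8;  p_6 = 12;  p_7 = 20.

20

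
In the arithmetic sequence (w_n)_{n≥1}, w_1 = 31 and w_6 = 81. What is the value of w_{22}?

Common difference d = (81 - 31) / (6 - 1) = 10.
w_n = 31 + (n - 1)·10.
w_{22} = 31 + 21·10 = 241.

241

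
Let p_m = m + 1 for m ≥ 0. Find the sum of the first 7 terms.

28

Over m = 0..6: Σm = 21.
Total = (1)·21 + (1)·7 = 28.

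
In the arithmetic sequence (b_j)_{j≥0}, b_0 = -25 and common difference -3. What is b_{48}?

b_j = -25 + (j - 0)·(-3).
b_{48} = -25 + 48·(-3) = -169.

-169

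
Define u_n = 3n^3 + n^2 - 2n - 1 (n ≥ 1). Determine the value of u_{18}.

17783

u_{18} = 3·18^3 + 1·18^2 - 2·18 - 1 = 17783.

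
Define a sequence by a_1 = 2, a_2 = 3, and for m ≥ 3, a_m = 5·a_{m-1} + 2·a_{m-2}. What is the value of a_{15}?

10873430551

Step forward from the initial values:
a_3 = 19; a_4 = 101; a_5 = 543; …; a_{12} = 70127821; a_{13} = 376746383; a_{14} = 2023987557; a_{15} = 10873430551.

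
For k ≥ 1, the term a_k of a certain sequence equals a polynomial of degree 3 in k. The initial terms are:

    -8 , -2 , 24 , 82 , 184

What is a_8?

874

1st diffs: 6, 26, 58, 102.
2nd diffs: 20, 32, 44.
3rd diffs: 12, 12 (constant).
So a_k = 2k^3 - 2k^2 - 2k - 6.
Evaluating at k = 8 gives a_8 = 874.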